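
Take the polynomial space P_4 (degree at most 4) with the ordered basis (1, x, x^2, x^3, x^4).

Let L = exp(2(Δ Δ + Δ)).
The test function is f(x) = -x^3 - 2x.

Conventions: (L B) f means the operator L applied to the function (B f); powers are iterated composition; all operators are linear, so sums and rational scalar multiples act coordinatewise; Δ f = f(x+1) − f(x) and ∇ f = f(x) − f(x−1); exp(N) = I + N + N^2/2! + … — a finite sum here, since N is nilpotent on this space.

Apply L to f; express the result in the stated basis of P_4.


order-1 term: -6x^2 - 18x - 18
order-2 term: -12x - 36
order-3 term: -8
the series for exp(2(Δ Δ + Δ)) f terminates at order 3
exp(2(Δ Δ + Δ)) f = -x^3 - 6x^2 - 32x - 62

g(x) = -x^3 - 6x^2 - 32x - 62


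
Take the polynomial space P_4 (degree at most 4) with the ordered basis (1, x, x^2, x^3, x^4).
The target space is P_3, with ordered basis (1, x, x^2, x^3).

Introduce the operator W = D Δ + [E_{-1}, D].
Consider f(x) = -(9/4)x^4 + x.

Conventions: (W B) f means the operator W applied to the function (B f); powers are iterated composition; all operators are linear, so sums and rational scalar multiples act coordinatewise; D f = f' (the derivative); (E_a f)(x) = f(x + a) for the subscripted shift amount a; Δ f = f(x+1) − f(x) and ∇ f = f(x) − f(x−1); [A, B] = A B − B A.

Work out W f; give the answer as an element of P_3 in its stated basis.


g(x) = -27x^2 - 27x - 9

Δ f = -9x^3 - (27/2)x^2 - 9x - 5/4
D Δ f = -27x^2 - 27x - 9
D f = -9x^3 + 1
E_{-1} D f = -9x^3 + 27x^2 - 27x + 10
E_{-1} f = -(9/4)x^4 + 9x^3 - (27/2)x^2 + 10x - 13/4
D E_{-1} f = -9x^3 + 27x^2 - 27x + 10
[E_{-1}, D] f = 0
(D Δ + [E_{-1}, D]) f = -27x^2 - 27x - 9


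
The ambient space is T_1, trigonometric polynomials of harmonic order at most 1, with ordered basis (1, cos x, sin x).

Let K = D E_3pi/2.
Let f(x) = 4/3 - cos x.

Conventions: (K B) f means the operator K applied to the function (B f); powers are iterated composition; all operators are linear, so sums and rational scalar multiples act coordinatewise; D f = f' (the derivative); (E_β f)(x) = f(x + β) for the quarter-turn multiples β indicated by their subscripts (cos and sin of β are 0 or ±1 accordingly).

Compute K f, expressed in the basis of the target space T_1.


the image equals g(x) = -cos x

E_3pi/2 f = 4/3 - sin x
D E_3pi/2 f = -cos x


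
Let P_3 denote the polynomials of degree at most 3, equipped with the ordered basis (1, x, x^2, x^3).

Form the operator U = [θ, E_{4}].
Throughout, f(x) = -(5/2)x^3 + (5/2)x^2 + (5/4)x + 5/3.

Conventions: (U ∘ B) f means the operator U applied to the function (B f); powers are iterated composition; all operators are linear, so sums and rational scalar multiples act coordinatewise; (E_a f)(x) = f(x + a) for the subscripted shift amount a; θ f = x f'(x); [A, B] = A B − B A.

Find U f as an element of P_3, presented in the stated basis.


E_{4} f = -(5/2)x^3 - (55/2)x^2 - (395/4)x - 340/3
θ E_{4} f = -(15/2)x^3 - 55x^2 - (395/4)x
θ f = -(15/2)x^3 + 5x^2 + (5/4)x
E_{4} θ f = -(15/2)x^3 - 85x^2 - (1275/4)x - 395
[θ, E_{4}] f = 30x^2 + 220x + 395

g(x) = 30x^2 + 220x + 395


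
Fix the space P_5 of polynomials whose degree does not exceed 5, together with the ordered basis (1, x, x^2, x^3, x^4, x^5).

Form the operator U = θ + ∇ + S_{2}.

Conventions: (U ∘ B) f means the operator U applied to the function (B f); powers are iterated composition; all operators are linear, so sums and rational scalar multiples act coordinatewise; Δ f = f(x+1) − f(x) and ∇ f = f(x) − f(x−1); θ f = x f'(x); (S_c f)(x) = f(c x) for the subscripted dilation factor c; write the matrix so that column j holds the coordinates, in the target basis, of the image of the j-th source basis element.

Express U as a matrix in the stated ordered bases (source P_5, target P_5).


the matrix is [[1, 1, -1, 1, -1, 1]; [0, 3, 2, -3, 4, -5]; [0, 0, 6, 3, -6, 10]; [0, 0, 0, 11, 4, -10]; [0, 0, 0, 0, 20, 5]; [0, 0, 0, 0, 0, 37]] (rows listed top to bottom)

image of 1: 1
image of x: 3x + 1
image of x^2: 6x^2 + 2x - 1
image of x^3: 11x^3 + 3x^2 - 3x + 1
image of x^4: 20x^4 + 4x^3 - 6x^2 + 4x - 1
image of x^5: 37x^5 + 5x^4 - 10x^3 + 10x^2 - 5x + 1
each image's coordinates form column j of the matrix


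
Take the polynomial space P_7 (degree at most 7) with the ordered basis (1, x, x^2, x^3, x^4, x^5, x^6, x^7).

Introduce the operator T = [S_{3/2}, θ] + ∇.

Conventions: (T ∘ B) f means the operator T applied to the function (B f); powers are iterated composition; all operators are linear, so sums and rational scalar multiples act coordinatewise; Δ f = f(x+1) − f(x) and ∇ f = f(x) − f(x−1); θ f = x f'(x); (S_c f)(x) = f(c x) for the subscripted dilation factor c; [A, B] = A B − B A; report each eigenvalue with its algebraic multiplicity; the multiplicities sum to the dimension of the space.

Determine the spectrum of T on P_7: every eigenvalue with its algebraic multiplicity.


image of 1: 0
image of x: 1
image of x^2: 2x - 1
image of x^3: 3x^2 - 3x + 1
image of x^4: 4x^3 - 6x^2 + 4x - 1
image of x^5: 5x^4 - 10x^3 + 10x^2 - 5x + 1
image of x^6: 6x^5 - 15x^4 + 20x^3 - 15x^2 + 6x - 1
image of x^7: 7x^6 - 21x^5 + 35x^4 - 35x^3 + 21x^2 - 7x + 1
the matrix is upper triangular; its diagonal is (0, 0, 0, 0, 0, 0, 0, 0)
for a triangular matrix the eigenvalues are the diagonal entries, with algebraic multiplicity their repetition count

λ = 0 (multiplicity 8)


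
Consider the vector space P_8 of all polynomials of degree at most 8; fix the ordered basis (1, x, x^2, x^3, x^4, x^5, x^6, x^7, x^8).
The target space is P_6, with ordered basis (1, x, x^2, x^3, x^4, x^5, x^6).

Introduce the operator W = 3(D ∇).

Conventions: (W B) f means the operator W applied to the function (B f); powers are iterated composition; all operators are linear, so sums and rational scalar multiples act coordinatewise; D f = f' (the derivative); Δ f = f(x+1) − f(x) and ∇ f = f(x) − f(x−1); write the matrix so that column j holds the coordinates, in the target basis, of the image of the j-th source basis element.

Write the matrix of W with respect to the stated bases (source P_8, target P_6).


the matrix is [[0, 0, 6, -9, 12, -15, 18, -21, 24]; [0, 0, 0, 18, -36, 60, -90, 126, -168]; [0, 0, 0, 0, 36, -90, 180, -315, 504]; [0, 0, 0, 0, 0, 60, -180, 420, -840]; [0, 0, 0, 0, 0, 0, 90, -315, 840]; [0, 0, 0, 0, 0, 0, 0, 126, -504]; [0, 0, 0, 0, 0, 0, 0, 0, 168]] (rows listed top to bottom)

image of 1: 0
image of x: 0
image of x^2: 6
image of x^3: 18x - 9
image of x^4: 36x^2 - 36x + 12
image of x^5: 60x^3 - 90x^2 + 60x - 15
image of x^6: 90x^4 - 180x^3 + 180x^2 - 90x + 18
image of x^7: 126x^5 - 315x^4 + 420x^3 - 315x^2 + 126x - 21
image of x^8: 168x^6 - 504x^5 + 840x^4 - 840x^3 + 504x^2 - 168x + 24
each image's coordinates form column j of the matrix


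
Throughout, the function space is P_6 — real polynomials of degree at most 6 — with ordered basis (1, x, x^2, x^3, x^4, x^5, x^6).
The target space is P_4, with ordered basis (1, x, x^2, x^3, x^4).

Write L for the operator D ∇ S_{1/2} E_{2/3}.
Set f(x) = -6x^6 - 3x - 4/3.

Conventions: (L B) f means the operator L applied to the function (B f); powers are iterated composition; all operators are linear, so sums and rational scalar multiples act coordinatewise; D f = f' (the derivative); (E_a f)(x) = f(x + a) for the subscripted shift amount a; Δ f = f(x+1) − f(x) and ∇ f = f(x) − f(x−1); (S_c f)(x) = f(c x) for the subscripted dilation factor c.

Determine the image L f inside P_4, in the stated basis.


E_{2/3} f = -6x^6 - 24x^5 - 40x^4 - (320/9)x^3 - (160/9)x^2 - (209/27)x - 938/243
S_{1/2} E_{2/3} f = -(3/32)x^6 - (3/4)x^5 - (5/2)x^4 - (40/9)x^3 - (40/9)x^2 - (209/54)x - 938/243
∇ S_{1/2} E_{2/3} f = -(9/16)x^5 - (75/32)x^4 - (35/8)x^3 - (425/96)x^2 - (341/144)x - 1751/864
D ∇ S_{1/2} E_{2/3} f = -(45/16)x^4 - (75/8)x^3 - (105/8)x^2 - (425/48)x - 341/144

the result is g(x) = -(45/16)x^4 - (75/8)x^3 - (105/8)x^2 - (425/48)x - 341/144


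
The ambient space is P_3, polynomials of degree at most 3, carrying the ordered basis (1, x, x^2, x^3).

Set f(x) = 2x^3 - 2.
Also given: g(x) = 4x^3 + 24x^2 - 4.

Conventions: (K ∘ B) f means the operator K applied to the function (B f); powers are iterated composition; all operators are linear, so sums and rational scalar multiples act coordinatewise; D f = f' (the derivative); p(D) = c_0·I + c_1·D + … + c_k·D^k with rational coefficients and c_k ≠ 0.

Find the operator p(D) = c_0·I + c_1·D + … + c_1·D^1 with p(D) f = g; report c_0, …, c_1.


D^0 f = 2x^3 - 2
D^1 f = 6x^2
matching coefficients of g against c_0 f + c_1 Df + … from the top degree down determines the c_i
solution: c_0 = 2, c_1 = 4

c_0 = 2, c_1 = 4


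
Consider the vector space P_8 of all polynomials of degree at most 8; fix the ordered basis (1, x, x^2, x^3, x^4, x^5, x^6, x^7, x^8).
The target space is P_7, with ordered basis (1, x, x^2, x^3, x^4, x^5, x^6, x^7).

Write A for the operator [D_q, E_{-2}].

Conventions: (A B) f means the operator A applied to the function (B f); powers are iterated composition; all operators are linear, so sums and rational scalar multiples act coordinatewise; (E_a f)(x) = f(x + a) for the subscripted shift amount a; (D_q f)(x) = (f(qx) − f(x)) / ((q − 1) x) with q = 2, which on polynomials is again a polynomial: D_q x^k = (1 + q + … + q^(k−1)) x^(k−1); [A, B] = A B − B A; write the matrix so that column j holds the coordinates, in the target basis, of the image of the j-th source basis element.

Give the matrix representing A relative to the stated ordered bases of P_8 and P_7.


image of 1: 0
image of x: 0
image of x^2: 2
image of x^3: 10x - 16
image of x^4: 34x^2 - 108x + 88
image of x^5: 98x^3 - 464x^2 + 752x - 416
image of x^6: 258x^4 - 1620x^3 + 3920x^2 - 4320x + 1824
image of x^7: 642x^5 - 5016x^4 + 16120x^3 - 26560x^2 + 22368x - 7680
image of x^8: 1538x^6 - 14364x^5 + 57512x^4 - 126000x^3 + 158816x^2 - 108864x + 31616
each image's coordinates form column j of the matrix

the matrix is [[0, 0, 2, -16, 88, -416, 1824, -7680, 31616]; [0, 0, 0, 10, -108, 752, -4320, 22368, -108864]; [0, 0, 0, 0, 34, -464, 3920, -26560, 158816]; [0, 0, 0, 0, 0, 98, -1620, 16120, -126000]; [0, 0, 0, 0, 0, 0, 258, -5016, 57512]; [0, 0, 0, 0, 0, 0, 0, 642, -14364]; [0, 0, 0, 0, 0, 0, 0, 0, 1538]; [0, 0, 0, 0, 0, 0, 0, 0, 0]] (rows listed top to bottom)


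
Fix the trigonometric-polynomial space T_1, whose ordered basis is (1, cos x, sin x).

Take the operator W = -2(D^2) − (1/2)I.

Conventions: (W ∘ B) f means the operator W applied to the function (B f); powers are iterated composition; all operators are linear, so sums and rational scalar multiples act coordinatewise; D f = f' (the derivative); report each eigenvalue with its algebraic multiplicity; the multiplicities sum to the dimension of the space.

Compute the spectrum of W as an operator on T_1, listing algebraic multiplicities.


λ = -1/2 (multiplicity 1), λ = 3/2 (multiplicity 2)

image of 1: -1/2
image of cos x: (3/2)cos x
image of sin x: (3/2)sin x
the matrix is diagonal; its diagonal is (-1/2, 3/2, 3/2)
for a triangular matrix the eigenvalues are the diagonal entries, with algebraic multiplicity their repetition count


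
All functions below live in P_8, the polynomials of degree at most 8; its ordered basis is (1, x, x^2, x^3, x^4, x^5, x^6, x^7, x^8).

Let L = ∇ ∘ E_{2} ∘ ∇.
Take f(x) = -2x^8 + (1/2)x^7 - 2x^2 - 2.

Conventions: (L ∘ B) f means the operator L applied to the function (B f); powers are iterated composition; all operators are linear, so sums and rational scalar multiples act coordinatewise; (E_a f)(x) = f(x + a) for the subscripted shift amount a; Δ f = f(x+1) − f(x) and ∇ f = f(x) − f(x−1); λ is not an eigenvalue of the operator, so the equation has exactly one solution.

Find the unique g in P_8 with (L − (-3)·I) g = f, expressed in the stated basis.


the image equals g(x) = -(2/3)x^8 + (1/6)x^7 + (112/9)x^6 + (217/3)x^5 + (245/3)x^4 - (5705/9)x^3 - (6883/3)x^2 - (14581/9)x + 40081/27

write g with unknown coordinates in the stated basis and equate coefficients in (L − (-3)·I) g = f
solving from the highest basis element down gives g = -(2/3)x^8 + (1/6)x^7 + (112/9)x^6 + (217/3)x^5 + (245/3)x^4 - (5705/9)x^3 - (6883/3)x^2 - (14581/9)x + 40081/27
check: L g = -(112/3)x^6 - 217x^5 - 245x^4 + (5705/3)x^3 + 6881x^2 + (14581/3)x - 40099/9
so L g − (-3)·g = -2x^8 + (1/2)x^7 - 2x^2 - 2 = f ✓


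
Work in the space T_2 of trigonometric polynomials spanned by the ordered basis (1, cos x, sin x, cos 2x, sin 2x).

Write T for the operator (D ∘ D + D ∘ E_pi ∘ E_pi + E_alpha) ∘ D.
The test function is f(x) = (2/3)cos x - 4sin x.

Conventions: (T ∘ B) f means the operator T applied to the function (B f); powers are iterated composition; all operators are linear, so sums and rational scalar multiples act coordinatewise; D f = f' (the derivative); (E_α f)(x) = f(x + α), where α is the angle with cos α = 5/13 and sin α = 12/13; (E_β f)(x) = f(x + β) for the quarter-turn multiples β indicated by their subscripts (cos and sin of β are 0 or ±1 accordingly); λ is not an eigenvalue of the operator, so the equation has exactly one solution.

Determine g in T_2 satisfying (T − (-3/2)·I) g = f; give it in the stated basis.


write g with unknown coordinates in the stated basis and equate coefficients in (T − (-3/2)·I) g = f
solving from the highest basis element down gives g = -(428/87)cos x + (200/87)sin x
check: T g = (700/87)cos x - (216/29)sin x
so T g − (-3/2)·g = (2/3)cos x - 4sin x = f ✓

the result is g(x) = -(428/87)cos x + (200/87)sin x


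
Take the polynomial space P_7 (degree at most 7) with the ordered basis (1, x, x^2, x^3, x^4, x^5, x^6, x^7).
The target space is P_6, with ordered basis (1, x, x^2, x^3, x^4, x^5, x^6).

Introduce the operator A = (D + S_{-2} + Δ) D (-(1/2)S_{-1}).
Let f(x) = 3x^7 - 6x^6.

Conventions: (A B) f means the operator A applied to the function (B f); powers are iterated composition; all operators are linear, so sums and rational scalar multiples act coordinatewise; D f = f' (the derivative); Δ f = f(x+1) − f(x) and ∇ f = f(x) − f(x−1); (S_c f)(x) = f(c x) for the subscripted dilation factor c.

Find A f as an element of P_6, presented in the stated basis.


the result is g(x) = 672x^6 - 450x^5 + (675/2)x^4 + 390x^3 + (675/2)x^2 + 153x + 57/2

S_{-1} f = -3x^7 - 6x^6
(-(1/2)S_{-1}) f = (3/2)x^7 + 3x^6
D (-(1/2)S_{-1}) f = (21/2)x^6 + 18x^5
D (D (-(1/2)S_{-1})) f = 63x^5 + 90x^4
S_{-2} (D (-(1/2)S_{-1})) f = 672x^6 - 576x^5
Δ (D (-(1/2)S_{-1})) f = 63x^5 + (495/2)x^4 + 390x^3 + (675/2)x^2 + 153x + 57/2
(D + S_{-2} + Δ) (D (-(1/2)S_{-1})) f = 672x^6 - 450x^5 + (675/2)x^4 + 390x^3 + (675/2)x^2 + 153x + 57/2


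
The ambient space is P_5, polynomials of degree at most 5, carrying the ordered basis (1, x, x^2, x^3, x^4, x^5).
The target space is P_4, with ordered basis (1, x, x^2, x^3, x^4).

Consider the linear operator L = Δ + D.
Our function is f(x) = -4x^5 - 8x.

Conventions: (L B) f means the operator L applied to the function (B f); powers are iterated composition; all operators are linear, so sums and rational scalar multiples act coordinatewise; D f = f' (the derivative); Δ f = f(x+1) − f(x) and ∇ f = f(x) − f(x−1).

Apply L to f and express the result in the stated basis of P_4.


Δ f = -20x^4 - 40x^3 - 40x^2 - 20x - 12
D f = -20x^4 - 8
(Δ + D) f = -40x^4 - 40x^3 - 40x^2 - 20x - 20

the result is g(x) = -40x^4 - 40x^3 - 40x^2 - 20x - 20


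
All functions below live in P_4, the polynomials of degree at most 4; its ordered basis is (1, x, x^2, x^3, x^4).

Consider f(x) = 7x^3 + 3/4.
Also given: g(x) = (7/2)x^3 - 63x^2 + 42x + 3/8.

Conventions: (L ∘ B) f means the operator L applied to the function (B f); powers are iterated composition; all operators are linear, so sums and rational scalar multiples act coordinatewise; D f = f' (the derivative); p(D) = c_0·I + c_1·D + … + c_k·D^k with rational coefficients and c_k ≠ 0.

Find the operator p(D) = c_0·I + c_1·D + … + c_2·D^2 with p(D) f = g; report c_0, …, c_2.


c_0 = 1/2, c_1 = -3, c_2 = 1

D^0 f = 7x^3 + 3/4
D^1 f = 21x^2
D^2 f = 42x
matching coefficients of g against c_0 f + c_1 Df + … from the top degree down determines the c_i
solution: c_0 = 1/2, c_1 = -3, c_2 = 1


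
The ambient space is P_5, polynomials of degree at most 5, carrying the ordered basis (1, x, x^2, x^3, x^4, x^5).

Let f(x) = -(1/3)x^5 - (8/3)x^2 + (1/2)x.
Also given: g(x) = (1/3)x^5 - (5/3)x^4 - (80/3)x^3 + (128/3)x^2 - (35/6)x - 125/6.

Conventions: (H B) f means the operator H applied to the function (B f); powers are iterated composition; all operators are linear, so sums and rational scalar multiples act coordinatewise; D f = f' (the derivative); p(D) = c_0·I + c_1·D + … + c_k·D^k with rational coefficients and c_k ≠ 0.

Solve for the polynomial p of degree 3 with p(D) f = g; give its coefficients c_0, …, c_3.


c_0 = -1, c_1 = 1, c_2 = 4, c_3 = -2

D^0 f = -(1/3)x^5 - (8/3)x^2 + (1/2)x
D^1 f = -(5/3)x^4 - (16/3)x + 1/2
D^2 f = -(20/3)x^3 - 16/3
D^3 f = -20x^2
matching coefficients of g against c_0 f + c_1 Df + … from the top degree down determines the c_i
solution: c_0 = -1, c_1 = 1, c_2 = 4, c_3 = -2


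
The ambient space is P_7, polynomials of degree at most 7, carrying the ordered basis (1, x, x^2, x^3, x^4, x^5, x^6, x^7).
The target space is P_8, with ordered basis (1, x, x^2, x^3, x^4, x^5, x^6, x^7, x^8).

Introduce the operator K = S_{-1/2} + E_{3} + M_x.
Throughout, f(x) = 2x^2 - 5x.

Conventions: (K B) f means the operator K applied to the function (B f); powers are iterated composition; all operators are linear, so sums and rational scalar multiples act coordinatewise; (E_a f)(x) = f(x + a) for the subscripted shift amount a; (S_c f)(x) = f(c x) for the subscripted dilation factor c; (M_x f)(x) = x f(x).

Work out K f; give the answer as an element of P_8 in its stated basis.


S_{-1/2} f = (1/2)x^2 + (5/2)x
E_{3} f = 2x^2 + 7x + 3
M_x f = 2x^3 - 5x^2
(S_{-1/2} + E_{3} + M_x) f = 2x^3 - (5/2)x^2 + (19/2)x + 3

the result is g(x) = 2x^3 - (5/2)x^2 + (19/2)x + 3


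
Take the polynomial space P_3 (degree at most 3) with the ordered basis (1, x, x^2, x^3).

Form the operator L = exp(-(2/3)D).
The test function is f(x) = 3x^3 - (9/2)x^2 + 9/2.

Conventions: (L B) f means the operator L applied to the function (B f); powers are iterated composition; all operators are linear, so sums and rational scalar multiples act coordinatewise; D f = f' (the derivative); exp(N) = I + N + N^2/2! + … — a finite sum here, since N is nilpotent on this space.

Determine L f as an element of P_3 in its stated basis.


order-1 term: -6x^2 + 6x
order-2 term: 4x - 2
order-3 term: -8/9
the series for exp(-(2/3)D) f terminates at order 3
exp(-(2/3)D) f = 3x^3 - (21/2)x^2 + 10x + 29/18

the image equals g(x) = 3x^3 - (21/2)x^2 + 10x + 29/18


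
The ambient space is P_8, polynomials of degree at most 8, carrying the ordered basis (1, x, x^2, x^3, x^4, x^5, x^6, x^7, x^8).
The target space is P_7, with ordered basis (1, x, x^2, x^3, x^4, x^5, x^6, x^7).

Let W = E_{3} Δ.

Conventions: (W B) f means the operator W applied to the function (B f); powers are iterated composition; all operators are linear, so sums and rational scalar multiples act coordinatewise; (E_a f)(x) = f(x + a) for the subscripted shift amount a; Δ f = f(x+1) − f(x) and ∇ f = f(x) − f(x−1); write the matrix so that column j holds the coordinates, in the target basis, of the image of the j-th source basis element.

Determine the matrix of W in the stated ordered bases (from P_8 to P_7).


image of 1: 0
image of x: 1
image of x^2: 2x + 7
image of x^3: 3x^2 + 21x + 37
image of x^4: 4x^3 + 42x^2 + 148x + 175
image of x^5: 5x^4 + 70x^3 + 370x^2 + 875x + 781
image of x^6: 6x^5 + 105x^4 + 740x^3 + 2625x^2 + 4686x + 3367
image of x^7: 7x^6 + 147x^5 + 1295x^4 + 6125x^3 + 16401x^2 + 23569x + 14197
image of x^8: 8x^7 + 196x^6 + 2072x^5 + 12250x^4 + 43736x^3 + 94276x^2 + 113576x + 58975
each image's coordinates form column j of the matrix

the matrix is [[0, 1, 7, 37, 175, 781, 3367, 14197, 58975]; [0, 0, 2, 21, 148, 875, 4686, 23569, 113576]; [0, 0, 0, 3, 42, 370, 2625, 16401, 94276]; [0, 0, 0, 0, 4, 70, 740, 6125, 43736]; [0, 0, 0, 0, 0, 5, 105, 1295, 12250]; [0, 0, 0, 0, 0, 0, 6, 147, 2072]; [0, 0, 0, 0, 0, 0, 0, 7, 196]; [0, 0, 0, 0, 0, 0, 0, 0, 8]] (rows listed top to bottom)


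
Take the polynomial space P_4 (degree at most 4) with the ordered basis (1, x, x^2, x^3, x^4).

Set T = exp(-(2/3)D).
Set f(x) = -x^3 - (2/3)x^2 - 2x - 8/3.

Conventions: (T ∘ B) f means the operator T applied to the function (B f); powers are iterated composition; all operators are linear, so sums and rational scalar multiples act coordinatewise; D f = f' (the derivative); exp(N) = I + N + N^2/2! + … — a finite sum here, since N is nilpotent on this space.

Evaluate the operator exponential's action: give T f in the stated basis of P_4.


g(x) = -x^3 + (4/3)x^2 - (22/9)x - 4/3

order-1 term: 2x^2 + (8/9)x + 4/3
order-2 term: -(4/3)x - 8/27
order-3 term: 8/27
the series for exp(-(2/3)D) f terminates at order 3
exp(-(2/3)D) f = -x^3 + (4/3)x^2 - (22/9)x - 4/3


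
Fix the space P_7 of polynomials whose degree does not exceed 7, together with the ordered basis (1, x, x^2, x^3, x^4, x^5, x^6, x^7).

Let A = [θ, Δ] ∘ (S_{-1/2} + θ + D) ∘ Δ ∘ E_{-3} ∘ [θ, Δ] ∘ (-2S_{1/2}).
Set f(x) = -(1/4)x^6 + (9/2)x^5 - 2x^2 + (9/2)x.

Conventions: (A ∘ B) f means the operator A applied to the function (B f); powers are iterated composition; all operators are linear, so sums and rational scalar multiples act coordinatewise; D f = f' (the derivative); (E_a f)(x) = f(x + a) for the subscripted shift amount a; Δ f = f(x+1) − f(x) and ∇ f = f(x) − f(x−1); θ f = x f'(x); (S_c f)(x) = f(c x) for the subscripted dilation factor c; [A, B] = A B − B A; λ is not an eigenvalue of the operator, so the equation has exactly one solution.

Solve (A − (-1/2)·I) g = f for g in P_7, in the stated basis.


write g with unknown coordinates in the stated basis and equate coefficients in (A − (-1/2)·I) g = f
solving from the highest basis element down gives g = -(1/2)x^6 + 9x^5 - (975/64)x^3 + (1453/8)x^2 + (5121/64)x - 37845/128
check: A g = (975/128)x^3 - (1485/16)x^2 - (4545/128)x + 37845/256
so A g − (-1/2)·g = -(1/4)x^6 + (9/2)x^5 - 2x^2 + (9/2)x = f ✓

the result is g(x) = -(1/2)x^6 + 9x^5 - (975/64)x^3 + (1453/8)x^2 + (5121/64)x - 37845/128


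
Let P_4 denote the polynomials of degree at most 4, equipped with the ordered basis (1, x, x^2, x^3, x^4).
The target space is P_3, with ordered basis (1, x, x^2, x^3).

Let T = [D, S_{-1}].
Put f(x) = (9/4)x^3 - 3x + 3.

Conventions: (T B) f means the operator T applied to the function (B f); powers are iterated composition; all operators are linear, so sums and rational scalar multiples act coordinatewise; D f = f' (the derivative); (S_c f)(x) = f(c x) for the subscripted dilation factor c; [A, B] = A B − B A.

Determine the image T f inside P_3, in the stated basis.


S_{-1} f = -(9/4)x^3 + 3x + 3
D S_{-1} f = -(27/4)x^2 + 3
D f = (27/4)x^2 - 3
S_{-1} D f = (27/4)x^2 - 3
[D, S_{-1}] f = -(27/2)x^2 + 6

the image equals g(x) = -(27/2)x^2 + 6


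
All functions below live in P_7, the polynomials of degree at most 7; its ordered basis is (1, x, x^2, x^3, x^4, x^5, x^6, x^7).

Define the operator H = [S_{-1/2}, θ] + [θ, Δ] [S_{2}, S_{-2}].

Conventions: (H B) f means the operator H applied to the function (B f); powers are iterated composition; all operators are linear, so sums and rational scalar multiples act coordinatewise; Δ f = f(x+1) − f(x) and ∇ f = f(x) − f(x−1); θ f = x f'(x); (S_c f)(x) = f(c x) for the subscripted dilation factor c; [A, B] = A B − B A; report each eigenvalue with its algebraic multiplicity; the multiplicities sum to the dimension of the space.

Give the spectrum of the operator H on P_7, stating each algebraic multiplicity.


image of 1: 0
image of x: 0
image of x^2: 0
image of x^3: 0
image of x^4: 0
image of x^5: 0
image of x^6: 0
image of x^7: 0
the matrix is upper triangular; its diagonal is (0, 0, 0, 0, 0, 0, 0, 0)
for a triangular matrix the eigenvalues are the diagonal entries, with algebraic multiplicity their repetition count

λ = 0 (multiplicity 8)


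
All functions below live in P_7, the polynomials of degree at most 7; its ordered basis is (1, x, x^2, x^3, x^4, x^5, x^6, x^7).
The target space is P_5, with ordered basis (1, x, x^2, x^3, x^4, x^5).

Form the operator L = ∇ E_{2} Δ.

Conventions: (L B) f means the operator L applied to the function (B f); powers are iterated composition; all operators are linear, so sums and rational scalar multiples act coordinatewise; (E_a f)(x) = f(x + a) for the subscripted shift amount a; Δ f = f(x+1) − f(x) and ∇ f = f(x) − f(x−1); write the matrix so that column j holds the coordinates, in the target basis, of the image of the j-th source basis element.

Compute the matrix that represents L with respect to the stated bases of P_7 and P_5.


the matrix is [[0, 0, 2, 12, 50, 180, 602, 1932]; [0, 0, 0, 6, 48, 250, 1080, 4214]; [0, 0, 0, 0, 12, 120, 750, 3780]; [0, 0, 0, 0, 0, 20, 240, 1750]; [0, 0, 0, 0, 0, 0, 30, 420]; [0, 0, 0, 0, 0, 0, 0, 42]] (rows listed top to bottom)

image of 1: 0
image of x: 0
image of x^2: 2
image of x^3: 6x + 12
image of x^4: 12x^2 + 48x + 50
image of x^5: 20x^3 + 120x^2 + 250x + 180
image of x^6: 30x^4 + 240x^3 + 750x^2 + 1080x + 602
image of x^7: 42x^5 + 420x^4 + 1750x^3 + 3780x^2 + 4214x + 1932
each image's coordinates form column j of the matrix


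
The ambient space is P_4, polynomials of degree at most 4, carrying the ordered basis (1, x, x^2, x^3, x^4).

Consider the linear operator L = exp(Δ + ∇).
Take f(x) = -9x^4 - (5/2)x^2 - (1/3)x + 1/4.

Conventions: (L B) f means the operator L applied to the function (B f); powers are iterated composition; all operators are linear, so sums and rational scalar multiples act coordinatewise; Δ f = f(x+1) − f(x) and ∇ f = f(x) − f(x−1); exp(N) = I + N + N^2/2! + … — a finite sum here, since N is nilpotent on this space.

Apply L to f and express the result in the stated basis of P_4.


g(x) = -9x^4 - 72x^3 - (437/2)x^2 - (1111/3)x - 3581/12

order-1 term: -72x^3 - 82x - 2/3
order-2 term: -216x^2 - 154
order-3 term: -288x
order-4 term: -144
the series for exp(Δ + ∇) f terminates at order 4
exp(Δ + ∇) f = -9x^4 - 72x^3 - (437/2)x^2 - (1111/3)x - 3581/12


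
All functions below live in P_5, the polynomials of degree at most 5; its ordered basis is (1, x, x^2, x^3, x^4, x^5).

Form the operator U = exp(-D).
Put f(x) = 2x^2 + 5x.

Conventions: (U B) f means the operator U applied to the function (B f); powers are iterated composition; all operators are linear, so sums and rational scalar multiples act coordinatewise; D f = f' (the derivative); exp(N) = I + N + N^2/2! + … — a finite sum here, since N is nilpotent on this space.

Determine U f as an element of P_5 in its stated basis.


g(x) = 2x^2 + x - 3

order-1 term: -4x - 5
order-2 term: 2
the series for exp(-D) f terminates at order 2
exp(-D) f = 2x^2 + x - 3


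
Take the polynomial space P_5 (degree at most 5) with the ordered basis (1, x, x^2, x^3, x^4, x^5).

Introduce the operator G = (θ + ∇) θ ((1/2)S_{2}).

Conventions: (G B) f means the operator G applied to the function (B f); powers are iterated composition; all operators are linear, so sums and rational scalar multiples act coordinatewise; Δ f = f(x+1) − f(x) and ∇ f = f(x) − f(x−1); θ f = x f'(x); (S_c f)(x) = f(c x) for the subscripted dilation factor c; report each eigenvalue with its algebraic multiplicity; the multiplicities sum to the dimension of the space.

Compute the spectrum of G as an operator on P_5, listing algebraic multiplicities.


image of 1: 0
image of x: x + 1
image of x^2: 8x^2 + 8x - 4
image of x^3: 36x^3 + 36x^2 - 36x + 12
image of x^4: 128x^4 + 128x^3 - 192x^2 + 128x - 32
image of x^5: 400x^5 + 400x^4 - 800x^3 + 800x^2 - 400x + 80
the matrix is upper triangular; its diagonal is (0, 1, 8, 36, 128, 400)
for a triangular matrix the eigenvalues are the diagonal entries, with algebraic multiplicity their repetition count

λ = 0 (multiplicity 1), λ = 1 (multiplicity 1), λ = 8 (multiplicity 1), λ = 36 (multiplicity 1), λ = 128 (multiplicity 1), λ = 400 (multiplicity 1)


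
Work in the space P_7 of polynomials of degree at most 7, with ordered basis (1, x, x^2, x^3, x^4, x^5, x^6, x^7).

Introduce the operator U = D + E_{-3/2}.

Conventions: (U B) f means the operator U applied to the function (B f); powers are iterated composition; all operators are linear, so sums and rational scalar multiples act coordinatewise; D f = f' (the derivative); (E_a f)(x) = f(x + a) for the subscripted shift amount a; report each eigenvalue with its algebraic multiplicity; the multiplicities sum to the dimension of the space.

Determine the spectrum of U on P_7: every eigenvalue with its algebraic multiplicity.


λ = 1 (multiplicity 8)

image of 1: 1
image of x: x - 1/2
image of x^2: x^2 - x + 9/4
image of x^3: x^3 - (3/2)x^2 + (27/4)x - 27/8
image of x^4: x^4 - 2x^3 + (27/2)x^2 - (27/2)x + 81/16
image of x^5: x^5 - (5/2)x^4 + (45/2)x^3 - (135/4)x^2 + (405/16)x - 243/32
image of x^6: x^6 - 3x^5 + (135/4)x^4 - (135/2)x^3 + (1215/16)x^2 - (729/16)x + 729/64
image of x^7: x^7 - (7/2)x^6 + (189/4)x^5 - (945/8)x^4 + (2835/16)x^3 - (5103/32)x^2 + (5103/64)x - 2187/128
the matrix is upper triangular; its diagonal is (1, 1, 1, 1, 1, 1, 1, 1)
for a triangular matrix the eigenvalues are the diagonal entries, with algebraic multiplicity their repetition count


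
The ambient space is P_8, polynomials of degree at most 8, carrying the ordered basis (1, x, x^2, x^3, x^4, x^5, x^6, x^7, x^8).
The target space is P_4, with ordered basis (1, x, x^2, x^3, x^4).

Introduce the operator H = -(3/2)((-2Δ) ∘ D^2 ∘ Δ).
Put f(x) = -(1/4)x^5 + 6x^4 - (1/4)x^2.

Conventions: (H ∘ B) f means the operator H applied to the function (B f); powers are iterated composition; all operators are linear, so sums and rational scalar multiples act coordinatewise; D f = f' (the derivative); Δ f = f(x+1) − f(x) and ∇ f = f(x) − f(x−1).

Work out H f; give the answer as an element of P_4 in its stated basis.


the result is g(x) = -90x + 342

Δ f = -(5/4)x^4 + (43/2)x^3 + (67/2)x^2 + (89/4)x + 11/2
D Δ f = -5x^3 + (129/2)x^2 + 67x + 89/4
D D Δ f = -15x^2 + 129x + 67
Δ D^2 Δ f = -30x + 114
(-2Δ) D^2 Δ f = 60x - 228
(-(3/2)((-2Δ) ∘ D^2 ∘ Δ)) f = -90x + 342


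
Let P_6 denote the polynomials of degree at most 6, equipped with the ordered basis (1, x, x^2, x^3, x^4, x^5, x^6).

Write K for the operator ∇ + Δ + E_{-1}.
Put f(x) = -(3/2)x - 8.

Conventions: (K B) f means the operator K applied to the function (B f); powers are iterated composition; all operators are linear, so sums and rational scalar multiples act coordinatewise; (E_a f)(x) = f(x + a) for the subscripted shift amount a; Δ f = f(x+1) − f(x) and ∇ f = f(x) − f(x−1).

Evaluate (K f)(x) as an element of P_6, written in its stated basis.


∇ f = -3/2
Δ f = -3/2
E_{-1} f = -(3/2)x - 13/2
(∇ + Δ + E_{-1}) f = -(3/2)x - 19/2

the result is g(x) = -(3/2)x - 19/2


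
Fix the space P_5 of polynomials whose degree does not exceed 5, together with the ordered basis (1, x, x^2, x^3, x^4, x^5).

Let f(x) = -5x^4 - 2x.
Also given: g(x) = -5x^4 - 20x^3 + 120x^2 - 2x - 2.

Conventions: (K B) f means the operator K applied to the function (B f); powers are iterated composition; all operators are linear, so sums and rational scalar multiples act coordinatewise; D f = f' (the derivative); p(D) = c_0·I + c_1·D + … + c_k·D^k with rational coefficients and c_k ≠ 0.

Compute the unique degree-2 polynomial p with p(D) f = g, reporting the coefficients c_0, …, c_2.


D^0 f = -5x^4 - 2x
D^1 f = -20x^3 - 2
D^2 f = -60x^2
matching coefficients of g against c_0 f + c_1 Df + … from the top degree down determines the c_i
solution: c_0 = 1, c_1 = 1, c_2 = -2

p(D) = I + D − 2·D^2, i.e. c_0 = 1, c_1 = 1, c_2 = -2


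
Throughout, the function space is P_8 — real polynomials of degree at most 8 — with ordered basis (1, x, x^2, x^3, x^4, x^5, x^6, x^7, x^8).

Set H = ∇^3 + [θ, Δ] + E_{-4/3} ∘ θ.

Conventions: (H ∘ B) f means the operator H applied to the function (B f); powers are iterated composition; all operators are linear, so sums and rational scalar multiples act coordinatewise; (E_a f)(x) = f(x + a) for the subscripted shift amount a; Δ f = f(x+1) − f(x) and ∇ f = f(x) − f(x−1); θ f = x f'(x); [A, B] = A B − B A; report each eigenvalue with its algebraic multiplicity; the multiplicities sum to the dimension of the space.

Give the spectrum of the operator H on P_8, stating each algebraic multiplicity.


λ = 0 (multiplicity 1), λ = 1 (multiplicity 1), λ = 2 (multiplicity 1), λ = 3 (multiplicity 1), λ = 4 (multiplicity 1), λ = 5 (multiplicity 1), λ = 6 (multiplicity 1), λ = 7 (multiplicity 1), λ = 8 (multiplicity 1)

image of 1: 0
image of x: x - 7/3
image of x^2: 2x^2 - (22/3)x + 14/9
image of x^3: 3x^3 - 15x^2 + 10x - 37/9
image of x^4: 4x^4 - (76/3)x^3 + (92/3)x^2 - (700/27)x - 2216/81
image of x^5: 5x^5 - (115/3)x^4 + (620/9)x^3 - (2390/27)x^2 - (9800/81)x + 30115/243
image of x^6: 6x^6 - 54x^5 + 130x^4 - (2020/9)x^3 - (2840/9)x^2 + (19394/27)x - 124486/243
image of x^7: 7x^7 - (217/3)x^6 + (658/3)x^5 - (12845/27)x^4 - (50680/81)x^3 + (196469/81)x^2 - (2585534/729)x + 3819725/2187
image of x^8: 8x^8 - (280/3)x^7 + (3080/9)x^6 - (24136/27)x^5 - (83440/81)x^4 + (1514408/243)x^3 - (10227448/729)x^2 + (30426728/2187)x - 37555756/6561
the matrix is upper triangular; its diagonal is (0, 1, 2, 3, 4, 5, 6, 7, 8)
for a triangular matrix the eigenvalues are the diagonal entries, with algebraic multiplicity their repetition count


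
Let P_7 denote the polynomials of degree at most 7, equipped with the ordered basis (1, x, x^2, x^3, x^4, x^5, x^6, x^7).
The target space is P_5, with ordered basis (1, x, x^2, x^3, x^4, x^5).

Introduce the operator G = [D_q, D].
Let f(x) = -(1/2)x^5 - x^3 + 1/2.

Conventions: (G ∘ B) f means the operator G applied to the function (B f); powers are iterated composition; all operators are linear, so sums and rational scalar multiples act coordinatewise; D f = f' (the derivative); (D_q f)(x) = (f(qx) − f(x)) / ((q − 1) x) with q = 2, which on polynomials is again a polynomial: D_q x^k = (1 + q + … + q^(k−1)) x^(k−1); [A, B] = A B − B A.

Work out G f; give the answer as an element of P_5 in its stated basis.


g(x) = (49/2)x^3 + 5x

D f = -(5/2)x^4 - 3x^2
D_q D f = -(75/2)x^3 - 9x
D_q f = -(31/2)x^4 - 7x^2
D D_q f = -62x^3 - 14x
[D_q, D] f = (49/2)x^3 + 5x


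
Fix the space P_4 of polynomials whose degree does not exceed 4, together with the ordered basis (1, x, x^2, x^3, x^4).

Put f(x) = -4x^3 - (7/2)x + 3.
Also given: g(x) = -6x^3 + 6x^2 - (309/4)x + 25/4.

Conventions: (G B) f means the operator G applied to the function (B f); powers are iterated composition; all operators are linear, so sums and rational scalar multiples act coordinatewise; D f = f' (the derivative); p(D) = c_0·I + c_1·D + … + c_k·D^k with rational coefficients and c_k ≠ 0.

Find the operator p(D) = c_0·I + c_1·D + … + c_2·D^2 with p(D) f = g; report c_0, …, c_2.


c_0 = 3/2, c_1 = -1/2, c_2 = 3

D^0 f = -4x^3 - (7/2)x + 3
D^1 f = -12x^2 - 7/2
D^2 f = -24x
matching coefficients of g against c_0 f + c_1 Df + … from the top degree down determines the c_i
solution: c_0 = 3/2, c_1 = -1/2, c_2 = 3


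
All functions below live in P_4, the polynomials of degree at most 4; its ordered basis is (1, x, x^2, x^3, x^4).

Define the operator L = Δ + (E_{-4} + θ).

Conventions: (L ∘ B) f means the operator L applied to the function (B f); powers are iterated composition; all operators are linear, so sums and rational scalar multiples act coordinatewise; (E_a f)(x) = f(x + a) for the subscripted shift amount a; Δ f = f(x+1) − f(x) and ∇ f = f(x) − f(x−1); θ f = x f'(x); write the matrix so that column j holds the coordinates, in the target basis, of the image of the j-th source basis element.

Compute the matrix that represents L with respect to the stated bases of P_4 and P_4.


the matrix is [[1, -3, 17, -63, 257]; [0, 2, -6, 51, -252]; [0, 0, 3, -9, 102]; [0, 0, 0, 4, -12]; [0, 0, 0, 0, 5]] (rows listed top to bottom)

image of 1: 1
image of x: 2x - 3
image of x^2: 3x^2 - 6x + 17
image of x^3: 4x^3 - 9x^2 + 51x - 63
image of x^4: 5x^4 - 12x^3 + 102x^2 - 252x + 257
each image's coordinates form column j of the matrix


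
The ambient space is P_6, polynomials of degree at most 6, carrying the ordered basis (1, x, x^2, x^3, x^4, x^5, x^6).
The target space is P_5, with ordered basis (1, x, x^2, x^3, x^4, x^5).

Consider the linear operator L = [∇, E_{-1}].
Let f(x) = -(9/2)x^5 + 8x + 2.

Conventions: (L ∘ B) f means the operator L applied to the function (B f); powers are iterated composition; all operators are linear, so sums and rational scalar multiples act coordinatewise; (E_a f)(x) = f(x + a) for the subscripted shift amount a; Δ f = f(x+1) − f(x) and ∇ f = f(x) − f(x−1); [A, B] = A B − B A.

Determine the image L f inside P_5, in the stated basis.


the image equals g(x) = 0

E_{-1} f = -(9/2)x^5 + (45/2)x^4 - 45x^3 + 45x^2 - (29/2)x - 3/2
∇ E_{-1} f = -(45/2)x^4 + 135x^3 - 315x^2 + (675/2)x - 263/2
∇ f = -(45/2)x^4 + 45x^3 - 45x^2 + (45/2)x + 7/2
E_{-1} ∇ f = -(45/2)x^4 + 135x^3 - 315x^2 + (675/2)x - 263/2
[∇, E_{-1}] f = 0


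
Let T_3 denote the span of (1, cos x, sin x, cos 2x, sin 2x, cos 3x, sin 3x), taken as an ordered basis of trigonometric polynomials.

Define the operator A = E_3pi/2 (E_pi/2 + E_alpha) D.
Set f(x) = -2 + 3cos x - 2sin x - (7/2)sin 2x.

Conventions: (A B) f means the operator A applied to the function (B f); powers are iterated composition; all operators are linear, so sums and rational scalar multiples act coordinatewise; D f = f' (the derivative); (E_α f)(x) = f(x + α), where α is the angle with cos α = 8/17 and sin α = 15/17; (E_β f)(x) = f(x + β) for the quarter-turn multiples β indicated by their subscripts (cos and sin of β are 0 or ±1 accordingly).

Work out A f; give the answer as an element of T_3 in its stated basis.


the result is g(x) = -(40/17)cos x - (112/17)sin x - (3150/289)cos 2x - (1680/289)sin 2x

D f = -2cos x - 3sin x - 7cos 2x
E_pi/2 D f = -3cos x + 2sin x + 7cos 2x
E_alpha D f = -(61/17)cos x + (6/17)sin x + (1127/289)cos 2x + (1680/289)sin 2x
(E_pi/2 + E_alpha) D f = -(112/17)cos x + (40/17)sin x + (3150/289)cos 2x + (1680/289)sin 2x
E_3pi/2 (E_pi/2 + E_alpha) D f = -(40/17)cos x - (112/17)sin x - (3150/289)cos 2x - (1680/289)sin 2x


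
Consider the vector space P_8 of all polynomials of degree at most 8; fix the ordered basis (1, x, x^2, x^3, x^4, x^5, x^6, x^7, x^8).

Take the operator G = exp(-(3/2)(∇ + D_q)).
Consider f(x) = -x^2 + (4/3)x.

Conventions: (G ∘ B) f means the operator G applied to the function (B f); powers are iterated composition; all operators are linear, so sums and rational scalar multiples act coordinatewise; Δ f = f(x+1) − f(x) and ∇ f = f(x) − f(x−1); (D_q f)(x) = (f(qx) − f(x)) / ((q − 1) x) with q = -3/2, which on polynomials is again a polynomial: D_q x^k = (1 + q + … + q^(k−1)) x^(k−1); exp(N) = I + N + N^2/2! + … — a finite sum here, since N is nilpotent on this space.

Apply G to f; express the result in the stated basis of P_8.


order-1 term: (9/4)x - 11/2
order-2 term: -27/8
the series for exp(-(3/2)(∇ + D_q)) f terminates at order 2
exp(-(3/2)(∇ + D_q)) f = -x^2 + (43/12)x - 71/8

the result is g(x) = -x^2 + (43/12)x - 71/8


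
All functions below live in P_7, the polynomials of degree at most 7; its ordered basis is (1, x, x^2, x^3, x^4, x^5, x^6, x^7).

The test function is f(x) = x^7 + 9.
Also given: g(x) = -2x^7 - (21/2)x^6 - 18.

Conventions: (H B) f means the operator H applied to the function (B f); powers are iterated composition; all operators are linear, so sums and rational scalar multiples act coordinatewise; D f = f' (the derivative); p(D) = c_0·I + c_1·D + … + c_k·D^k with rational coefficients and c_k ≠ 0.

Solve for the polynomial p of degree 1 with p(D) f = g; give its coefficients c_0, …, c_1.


D^0 f = x^7 + 9
D^1 f = 7x^6
matching coefficients of g against c_0 f + c_1 Df + … from the top degree down determines the c_i
solution: c_0 = -2, c_1 = -3/2

c_0 = -2, c_1 = -3/2
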